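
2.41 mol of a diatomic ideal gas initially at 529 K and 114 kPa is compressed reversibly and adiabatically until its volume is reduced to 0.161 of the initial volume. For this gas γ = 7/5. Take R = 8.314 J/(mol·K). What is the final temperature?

1100 K

V₁ = nRT₁/P₁ = 2.41×8.314×529/114 = 93.0 L.
Adiabatic: TV^(γ−1) = const ⇒ T₂ = 529×(6.21)^0.400 = 1100 K; PV^γ = const ⇒ P₂ = 1470 kPa.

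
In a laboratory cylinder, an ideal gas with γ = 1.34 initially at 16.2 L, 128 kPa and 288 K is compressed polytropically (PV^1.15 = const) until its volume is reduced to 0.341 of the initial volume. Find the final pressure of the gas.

441 kPa

Polytropic n=1.15: T₂ = T₁(V₁/V₂)^(n−1) = 288×(2.93)^0.15 = 338 K; P₂ = P₁(V₁/V₂)^n = 441 kPa.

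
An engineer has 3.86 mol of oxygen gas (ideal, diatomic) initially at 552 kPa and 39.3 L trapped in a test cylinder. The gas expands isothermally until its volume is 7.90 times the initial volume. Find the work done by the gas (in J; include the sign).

44800 J

T₁ = P₁V₁/(nR) = 552×39.3/(3.86×8.314) = 676 K.
Isothermal: T stays 676 K; PV = const ⇒ V₂ = 310 L, P₂ = 69.9 kPa.
W = nRT ln(V₂/V₁) = 3.86×8.314×676×ln(7.90) = 44800 J.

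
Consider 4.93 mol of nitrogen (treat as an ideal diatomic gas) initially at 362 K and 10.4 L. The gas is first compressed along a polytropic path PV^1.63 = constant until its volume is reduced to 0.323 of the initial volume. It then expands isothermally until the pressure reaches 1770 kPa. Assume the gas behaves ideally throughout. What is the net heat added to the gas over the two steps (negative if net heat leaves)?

63200 J

P₁ = nRT₁/V₁ = 4.93×8.314×362/10.4 = 1430 kPa.
Step 1 — Polytropic n=1.63: T₂ = T₁(V₁/V₂)^(n−1) = 362×(3.10)^0.63 = 738 K; P₂ = P₁(V₁/V₂)^n = 9000 kPa.
W = (P₁V₁−P₂V₂)/(n−1) = (1430×10.4−9000×3.36)/0.63 = -24400 J.
ΔU = nCvΔT = 4.93×20.8×(738−362) = 38500 J.
Q = ΔU + W = 14100 J.
State after step 1: P = 9000 kPa, V = 3.36 L, T = 738 K.
Step 2 — Isothermal: T stays 738 K; PV = const ⇒ V₂ = 17.1 L, P₂ = 1770 kPa.
ΔU = 0 (ideal gas, T constant).
W = nRT ln(V₂/V₁) = 4.93×8.314×738×ln(5.09) = 49200 J.
Q = ΔU + W = 49200 J.
Net over both steps: W = 24700 J, Q = 63200 J, ΔU = 38500 J.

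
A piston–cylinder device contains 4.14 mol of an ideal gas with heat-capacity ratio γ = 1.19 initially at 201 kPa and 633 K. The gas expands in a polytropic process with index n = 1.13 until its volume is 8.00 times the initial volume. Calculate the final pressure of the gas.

19.2 kPa

V₁ = nRT₁/P₁ = 4.14×8.314×633/201 = 108 L.
Polytropic n=1.13: T₂ = T₁(V₁/V₂)^(n−1) = 633×(0.125)^0.13 = 483 K; P₂ = P₁(V₁/V₂)^n = 19.2 kPa.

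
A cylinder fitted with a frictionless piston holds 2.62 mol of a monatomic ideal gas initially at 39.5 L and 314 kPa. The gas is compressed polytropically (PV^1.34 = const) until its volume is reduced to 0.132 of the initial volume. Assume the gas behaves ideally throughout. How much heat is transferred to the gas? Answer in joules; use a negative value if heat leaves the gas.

-17700 J

T₁ = P₁V₁/(nR) = 314×39.5/(2.62×8.314) = 569 K.
Polytropic n=1.34: T₂ = T₁(V₁/V₂)^(n−1) = 569×(7.58)^0.34 = 1130 K; P₂ = P₁(V₁/V₂)^n = 4740 kPa.
W = (P₁V₁−P₂V₂)/(n−1) = (314×39.5−4740×5.21)/0.34 = -36100 J.
ΔU = nCvΔT = 2.62×12.5×(1130−569) = 18400 J.
Q = ΔU + W = -17700 J.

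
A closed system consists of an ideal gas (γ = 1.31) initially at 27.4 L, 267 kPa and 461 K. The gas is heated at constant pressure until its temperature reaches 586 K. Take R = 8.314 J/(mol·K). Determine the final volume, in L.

34.8 L

Isobaric: P stays 267 kPa; V/T = const ⇒ T₂ = 586 K, V₂ = 34.8 L.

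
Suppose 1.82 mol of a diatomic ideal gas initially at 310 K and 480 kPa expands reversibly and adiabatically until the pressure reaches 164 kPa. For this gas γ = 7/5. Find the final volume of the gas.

21.0 L

V₁ = nRT₁/P₁ = 1.82×8.314×310/480 = 9.77 L.
Adiabatic: T₂/T₁ = (P₂/P₁)^((γ−1)/γ) ⇒ T₂ = 310×(0.342)^0.286 = 228 K; V₂ = 21.0 L.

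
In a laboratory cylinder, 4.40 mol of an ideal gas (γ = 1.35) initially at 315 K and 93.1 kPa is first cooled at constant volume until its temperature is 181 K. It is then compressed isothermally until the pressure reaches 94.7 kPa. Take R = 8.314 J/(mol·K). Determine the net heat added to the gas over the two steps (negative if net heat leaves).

V₁ = nRT₁/P₁ = 4.40×8.314×315/93.1 = 124 L.
Step 1 — Isochoric: V stays 124 L; P/T = const ⇒ T₂ = 181 K, P₂ = 53.5 kPa.
W = 0 (no volume change).
ΔU = nCvΔT = 4.40×23.8×(181−315) = -14000 J.
Q = ΔU = -14000 J.
State after step 1: P = 53.5 kPa, V = 124 L, T = 181 K.
Step 2 — Isothermal: T stays 181 K; PV = const ⇒ V₂ = 69.9 L, P₂ = 94.7 kPa.
ΔU = 0 (ideal gas, T constant).
W = nRT ln(V₂/V₁) = 4.40×8.314×181×ln(0.565) = -3780 J.
Q = ΔU + W = -3780 J.
Net over both steps: W = -3780 J, Q = -17800 J, ΔU = -14000 J.

-17800 J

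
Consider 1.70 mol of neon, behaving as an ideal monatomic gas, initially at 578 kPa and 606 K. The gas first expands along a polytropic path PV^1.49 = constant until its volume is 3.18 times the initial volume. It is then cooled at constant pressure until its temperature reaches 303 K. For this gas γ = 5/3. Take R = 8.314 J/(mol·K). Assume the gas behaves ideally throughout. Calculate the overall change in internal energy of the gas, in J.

-6420 J

V₁ = nRT₁/P₁ = 1.70×8.314×606/578 = 14.8 L.
Step 1 — Polytropic n=1.49: T₂ = T₁(V₁/V₂)^(n−1) = 606×(0.314)^0.49 = 344 K; P₂ = P₁(V₁/V₂)^n = 103 kPa.
W = (P₁V₁−P₂V₂)/(n−1) = (578×14.8−103×47.1)/0.49 = 7560 J.
ΔU = nCvΔT = 1.70×12.5×(344−606) = -5560 J.
Q = ΔU + W = 2000 J.
State after step 1: P = 103 kPa, V = 47.1 L, T = 344 K.
Step 2 — Isobaric: P stays 103 kPa; V/T = const ⇒ T₂ = 303 K, V₂ = 41.5 L.
W = PΔV = 103×(41.5−47.1) kPa·L = -576 J.
ΔU = nCvΔT = 1.70×12.5×(303−344) = -865 J.
Q = ΔU + W = nCpΔT = -1440 J.
Net over both steps: W = 6990 J, Q = 563 J, ΔU = -6420 J.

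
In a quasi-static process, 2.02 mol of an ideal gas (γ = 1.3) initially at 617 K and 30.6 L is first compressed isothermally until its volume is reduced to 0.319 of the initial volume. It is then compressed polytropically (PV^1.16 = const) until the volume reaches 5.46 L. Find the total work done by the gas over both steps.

-18100 J

P₁ = nRT₁/V₁ = 2.02×8.314×617/30.6 = 339 kPa.
Step 1 — Isothermal: T stays 617 K; PV = const ⇒ V₂ = 9.76 L, P₂ = 1060 kPa.
ΔU = 0 (ideal gas, T constant).
W = nRT ln(V₂/V₁) = 2.02×8.314×617×ln(0.319) = -11800 J.
Q = ΔU + W = -11800 J.
State after step 1: P = 1060 kPa, V = 9.76 L, T = 617 K.
Step 2 — Polytropic n=1.16: T₂ = T₁(V₁/V₂)^(n−1) = 617×(1.79)^0.16 = 677 K; P₂ = P₁(V₁/V₂)^n = 2080 kPa.
W = (P₁V₁−P₂V₂)/(n−1) = (1060×9.76−2080×5.46)/0.16 = -6310 J.
ΔU = nCvΔT = 2.02×27.7×(677−617) = 3360 J.
Q = ΔU + W = -2940 J.
Net over both steps: W = -18100 J, Q = -14800 J, ΔU = 3360 J.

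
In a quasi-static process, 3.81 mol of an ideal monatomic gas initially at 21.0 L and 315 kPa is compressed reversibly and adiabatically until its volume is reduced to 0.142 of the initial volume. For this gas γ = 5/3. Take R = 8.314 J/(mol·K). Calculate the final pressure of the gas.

8150 kPa

T₁ = P₁V₁/(nR) = 315×21.0/(3.81×8.314) = 209 K.
Adiabatic: TV^(γ−1) = const ⇒ T₂ = 209×(7.04)^0.667 = 767 K; PV^γ = const ⇒ P₂ = 8150 kPa.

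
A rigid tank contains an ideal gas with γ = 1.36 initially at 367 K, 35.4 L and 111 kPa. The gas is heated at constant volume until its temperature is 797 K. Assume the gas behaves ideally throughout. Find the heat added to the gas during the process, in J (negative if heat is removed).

n = P₁V₁/(RT₁) = 111×35.4/(8.314×367) = 1.29 mol.
Isochoric: V stays 35.4 L; P/T = const ⇒ T₂ = 797 K, P₂ = 241 kPa.
W = 0 (no volume change).
ΔU = nCvΔT = 1.29×23.1×(797−367) = 12800 J.
Q = ΔU = 12800 J.

12800 J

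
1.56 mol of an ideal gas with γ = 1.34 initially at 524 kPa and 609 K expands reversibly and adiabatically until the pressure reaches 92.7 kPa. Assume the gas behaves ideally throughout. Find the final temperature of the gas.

392 K

V₁ = nRT₁/P₁ = 1.56×8.314×609/524 = 15.1 L.
Adiabatic: T₂/T₁ = (P₂/P₁)^((γ−1)/γ) ⇒ T₂ = 609×(0.177)^0.254 = 392 K; V₂ = 54.9 L.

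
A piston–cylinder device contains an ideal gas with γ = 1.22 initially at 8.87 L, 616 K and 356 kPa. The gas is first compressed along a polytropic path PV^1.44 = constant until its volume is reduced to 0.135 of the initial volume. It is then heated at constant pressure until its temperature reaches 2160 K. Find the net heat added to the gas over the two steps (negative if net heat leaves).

29300 J

n = P₁V₁/(RT₁) = 356×8.87/(8.314×616) = 0.617 mol.
Step 1 — Polytropic n=1.44: T₂ = T₁(V₁/V₂)^(n−1) = 616×(7.41)^0.44 = 1490 K; P₂ = P₁(V₁/V₂)^n = 6360 kPa.
W = (P₁V₁−P₂V₂)/(n−1) = (356×8.87−6360×1.20)/0.44 = -10100 J.
ΔU = nCvΔT = 0.617×37.8×(1490−616) = 20300 J.
Q = ΔU + W = 10100 J.
State after step 1: P = 6360 kPa, V = 1.20 L, T = 1490 K.
Step 2 — Isobaric: P stays 6360 kPa; V/T = const ⇒ T₂ = 2160 K, V₂ = 1.74 L.
W = PΔV = 6360×(1.74−1.20) kPa·L = 3450 J.
ΔU = nCvΔT = 0.617×37.8×(2160−1490) = 15700 J.
Q = ΔU + W = nCpΔT = 19100 J.
Net over both steps: W = -6690 J, Q = 29300 J, ΔU = 36000 J.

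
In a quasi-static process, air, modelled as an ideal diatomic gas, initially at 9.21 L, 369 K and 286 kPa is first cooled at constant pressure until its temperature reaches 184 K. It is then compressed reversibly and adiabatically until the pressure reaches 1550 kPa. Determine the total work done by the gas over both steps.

-3360 J

n = P₁V₁/(RT₁) = 286×9.21/(8.314×369) = 0.859 mol.
Step 1 — Isobaric: P stays 286 kPa; V/T = const ⇒ T₂ = 184 K, V₂ = 4.59 L.
W = PΔV = 286×(4.59−9.21) kPa·L = -1320 J.
ΔU = nCvΔT = 0.859×20.8×(184−369) = -3300 J.
Q = ΔU + W = nCpΔT = -4620 J.
State after step 1: P = 286 kPa, V = 4.59 L, T = 184 K.
Step 2 — Adiabatic: T₂/T₁ = (P₂/P₁)^((γ−1)/γ) ⇒ T₂ = 184×(5.42)^0.286 = 298 K; V₂ = 1.37 L.
ΔU = nCvΔT = 0.859×20.8×(298−184) = 2040 J.
Q = 0 for an adiabatic process, so W = −ΔU = -2040 J.
Net over both steps: W = -3360 J, Q = -4620 J, ΔU = -1260 J.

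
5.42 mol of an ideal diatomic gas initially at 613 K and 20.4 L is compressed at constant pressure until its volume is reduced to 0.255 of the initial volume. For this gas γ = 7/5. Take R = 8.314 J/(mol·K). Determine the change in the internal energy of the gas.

-51400 J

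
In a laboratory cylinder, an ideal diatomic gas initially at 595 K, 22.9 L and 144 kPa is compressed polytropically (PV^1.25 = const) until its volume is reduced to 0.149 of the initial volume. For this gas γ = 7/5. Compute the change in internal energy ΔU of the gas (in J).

n = P₁V₁/(RT₁) = 144×22.9/(8.314×595) = 0.667 mol.
Polytropic n=1.25: T₂ = T₁(V₁/V₂)^(n−1) = 595×(6.71)^0.25 = 958 K; P₂ = P₁(V₁/V₂)^n = 1560 kPa.
For an ideal gas ΔU = nCvΔT with Cv = (5/2)R = 20.8 J/(mol·K).
ΔU = 0.667×20.8×(958−595) = 5030 J.

5030 J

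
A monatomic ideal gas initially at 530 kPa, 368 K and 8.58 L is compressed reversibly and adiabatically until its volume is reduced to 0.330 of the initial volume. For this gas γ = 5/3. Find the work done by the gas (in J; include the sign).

-7460 J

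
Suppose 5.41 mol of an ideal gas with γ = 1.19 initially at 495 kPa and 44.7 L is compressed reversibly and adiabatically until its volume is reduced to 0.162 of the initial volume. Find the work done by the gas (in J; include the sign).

T₁ = P₁V₁/(nR) = 495×44.7/(5.41×8.314) = 492 K.
Adiabatic: TV^(γ−1) = const ⇒ T₂ = 492×(6.17)^0.190 = 695 K; PV^γ = const ⇒ P₂ = 4320 kPa.
ΔU = nCvΔT = 5.41×43.8×(695−492) = 48100 J.
Q = 0 for an adiabatic process, so W = −ΔU = -48100 J.

-48100 J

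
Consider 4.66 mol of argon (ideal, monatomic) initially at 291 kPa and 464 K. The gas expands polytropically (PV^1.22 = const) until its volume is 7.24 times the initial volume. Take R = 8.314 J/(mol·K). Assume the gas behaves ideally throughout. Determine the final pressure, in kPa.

26.0 kPa

V₁ = nRT₁/P₁ = 4.66×8.314×464/291 = 61.8 L.
Polytropic n=1.22: T₂ = T₁(V₁/V₂)^(n−1) = 464×(0.138)^0.22 = 300 K; P₂ = P₁(V₁/V₂)^n = 26.0 kPa.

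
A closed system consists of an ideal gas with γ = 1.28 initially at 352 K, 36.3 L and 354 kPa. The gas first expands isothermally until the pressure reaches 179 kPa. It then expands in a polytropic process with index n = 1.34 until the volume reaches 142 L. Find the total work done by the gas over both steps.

16600 J

n = P₁V₁/(RT₁) = 354×36.3/(8.314×352) = 4.39 mol.
Step 1 — Isothermal: T stays 352 K; PV = const ⇒ V₂ = 71.8 L, P₂ = 179 kPa.
ΔU = 0 (ideal gas, T constant).
W = nRT ln(V₂/V₁) = 4.39×8.314×352×ln(1.98) = 8760 J.
Q = ΔU + W = 8760 J.
State after step 1: P = 179 kPa, V = 71.8 L, T = 352 K.
Step 2 — Polytropic n=1.34: T₂ = T₁(V₁/V₂)^(n−1) = 352×(0.506)^0.34 = 279 K; P₂ = P₁(V₁/V₂)^n = 71.8 kPa.
W = (P₁V₁−P₂V₂)/(n−1) = (179×71.8−71.8×142)/0.34 = 7820 J.
ΔU = nCvΔT = 4.39×29.7×(279−352) = -9500 J.
Q = ΔU + W = -1680 J.
Net over both steps: W = 16600 J, Q = 7090 J, ΔU = -9500 J.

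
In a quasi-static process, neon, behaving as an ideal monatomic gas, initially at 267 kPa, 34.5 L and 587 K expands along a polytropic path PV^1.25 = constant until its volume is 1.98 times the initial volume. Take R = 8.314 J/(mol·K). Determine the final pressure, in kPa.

Polytropic n=1.25: T₂ = T₁(V₁/V₂)^(n−1) = 587×(0.505)^0.25 = 495 K; P₂ = P₁(V₁/V₂)^n = 114 kPa.

114 kPa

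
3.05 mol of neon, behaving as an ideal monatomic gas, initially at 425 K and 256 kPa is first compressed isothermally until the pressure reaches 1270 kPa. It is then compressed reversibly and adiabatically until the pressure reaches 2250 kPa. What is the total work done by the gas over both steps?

-21400 J

V₁ = nRT₁/P₁ = 3.05×8.314×425/256 = 42.1 L.
Step 1 — Isothermal: T stays 425 K; PV = const ⇒ V₂ = 8.49 L, P₂ = 1270 kPa.
ΔU = 0 (ideal gas, T constant).
W = nRT ln(V₂/V₁) = 3.05×8.314×425×ln(0.202) = -17300 J.
Q = ΔU + W = -17300 J.
State after step 1: P = 1270 kPa, V = 8.49 L, T = 425 K.
Step 2 — Adiabatic: T₂/T₁ = (P₂/P₁)^((γ−1)/γ) ⇒ T₂ = 425×(1.77)^0.400 = 534 K; V₂ = 6.02 L.
ΔU = nCvΔT = 3.05×12.5×(534−425) = 4160 J.
Q = 0 for an adiabatic process, so W = −ΔU = -4160 J.
Net over both steps: W = -21400 J, Q = -17300 J, ΔU = 4160 J.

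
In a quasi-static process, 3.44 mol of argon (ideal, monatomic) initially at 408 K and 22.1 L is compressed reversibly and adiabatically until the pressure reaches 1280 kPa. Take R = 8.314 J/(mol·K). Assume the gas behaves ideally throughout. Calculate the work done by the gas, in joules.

P₁ = nRT₁/V₁ = 3.44×8.314×408/22.1 = 528 kPa.
Adiabatic: T₂/T₁ = (P₂/P₁)^((γ−1)/γ) ⇒ T₂ = 408×(2.42)^0.400 = 581 K; V₂ = 13.0 L.
ΔU = nCvΔT = 3.44×12.5×(581−408) = 7440 J.
Q = 0 for an adiabatic process, so W = −ΔU = -7440 J.

-7440 J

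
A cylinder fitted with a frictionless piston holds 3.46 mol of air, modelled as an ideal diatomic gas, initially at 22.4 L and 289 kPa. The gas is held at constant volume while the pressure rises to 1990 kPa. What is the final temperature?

1550 K

T₁ = P₁V₁/(nR) = 289×22.4/(3.46×8.314) = 225 K.
Isochoric: V stays 22.4 L; P/T = const ⇒ T₂ = 1550 K, P₂ = 1990 kPa.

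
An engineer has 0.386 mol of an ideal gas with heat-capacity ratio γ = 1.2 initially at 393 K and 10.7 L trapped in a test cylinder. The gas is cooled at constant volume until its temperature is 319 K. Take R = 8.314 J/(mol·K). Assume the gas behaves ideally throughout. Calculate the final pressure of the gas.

95.7 kPa

P₁ = nRT₁/V₁ = 0.386×8.314×393/10.7 = 118 kPa.
Isochoric: V stays 10.7 L; P/T = const ⇒ T₂ = 319 K, P₂ = 95.7 kPa.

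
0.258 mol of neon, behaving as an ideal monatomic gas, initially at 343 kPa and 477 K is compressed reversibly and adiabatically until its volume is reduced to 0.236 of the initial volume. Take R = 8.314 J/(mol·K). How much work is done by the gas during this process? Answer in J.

-2480 J

V₁ = nRT₁/P₁ = 0.258×8.314×477/343 = 2.98 L.
Adiabatic: TV^(γ−1) = const ⇒ T₂ = 477×(4.24)^0.667 = 1250 K; PV^γ = const ⇒ P₂ = 3810 kPa.
ΔU = nCvΔT = 0.258×12.5×(1250−477) = 2480 J.
Q = 0 for an adiabatic process, so W = −ΔU = -2480 J.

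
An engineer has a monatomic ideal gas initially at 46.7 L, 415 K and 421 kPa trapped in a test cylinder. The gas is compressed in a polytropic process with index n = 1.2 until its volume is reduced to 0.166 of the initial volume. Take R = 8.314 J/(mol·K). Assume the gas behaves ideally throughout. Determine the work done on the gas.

n = P₁V₁/(RT₁) = 421×46.7/(8.314×415) = 5.70 mol.
Polytropic n=1.2: T₂ = T₁(V₁/V₂)^(n−1) = 415×(6.02)^0.20 = 594 K; P₂ = P₁(V₁/V₂)^n = 3630 kPa.
W = (P₁V₁−P₂V₂)/(n−1) = (421×46.7−3630×7.75)/0.20 = -42500 J.
Work done on the gas = −W_by = 42500 J.

42500 J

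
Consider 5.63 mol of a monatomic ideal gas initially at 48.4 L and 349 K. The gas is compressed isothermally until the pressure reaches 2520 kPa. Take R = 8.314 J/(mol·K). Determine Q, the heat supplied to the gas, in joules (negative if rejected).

P₁ = nRT₁/V₁ = 5.63×8.314×349/48.4 = 338 kPa.
Isothermal: T stays 349 K; PV = const ⇒ V₂ = 6.48 L, P₂ = 2520 kPa.
ΔU = 0 (ideal gas, T constant).
W = nRT ln(V₂/V₁) = 5.63×8.314×349×ln(0.134) = -32800 J.
Q = ΔU + W = -32800 J.

-32800 J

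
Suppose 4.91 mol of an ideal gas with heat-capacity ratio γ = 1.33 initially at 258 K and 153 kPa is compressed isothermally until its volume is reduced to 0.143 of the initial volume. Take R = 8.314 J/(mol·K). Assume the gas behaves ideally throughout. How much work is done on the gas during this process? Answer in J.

20500 J

V₁ = nRT₁/P₁ = 4.91×8.314×258/153 = 68.8 L.
Isothermal: T stays 258 K; PV = const ⇒ V₂ = 9.84 L, P₂ = 1070 kPa.
W = nRT ln(V₂/V₁) = 4.91×8.314×258×ln(0.143) = -20500 J.
Work done on the gas = −W_by = 20500 J.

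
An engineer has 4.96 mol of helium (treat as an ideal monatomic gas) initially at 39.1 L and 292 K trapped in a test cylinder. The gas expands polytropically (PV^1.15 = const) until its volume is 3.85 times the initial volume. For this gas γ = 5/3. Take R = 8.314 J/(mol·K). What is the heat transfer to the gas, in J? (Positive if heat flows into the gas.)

P₁ = nRT₁/V₁ = 4.96×8.314×292/39.1 = 308 kPa.
Polytropic n=1.15: T₂ = T₁(V₁/V₂)^(n−1) = 292×(0.260)^0.15 = 239 K; P₂ = P₁(V₁/V₂)^n = 65.3 kPa.
W = (P₁V₁−P₂V₂)/(n−1) = (308×39.1−65.3×151)/0.15 = 14700 J.
ΔU = nCvΔT = 4.96×12.5×(239−292) = -3310 J.
Q = ΔU + W = 11400 J.

11400 J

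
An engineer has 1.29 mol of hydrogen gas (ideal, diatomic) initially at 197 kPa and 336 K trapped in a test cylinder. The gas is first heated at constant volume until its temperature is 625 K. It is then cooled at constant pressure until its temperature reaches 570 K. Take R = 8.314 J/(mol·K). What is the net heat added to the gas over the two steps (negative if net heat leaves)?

V₁ = nRT₁/P₁ = 1.29×8.314×336/197 = 18.3 L.
Step 1 — Isochoric: V stays 18.3 L; P/T = const ⇒ T₂ = 625 K, P₂ = 366 kPa.
W = 0 (no volume change).
ΔU = nCvΔT = 1.29×20.8×(625−336) = 7750 J.
Q = ΔU = 7750 J.
State after step 1: P = 366 kPa, V = 18.3 L, T = 625 K.
Step 2 — Isobaric: P stays 366 kPa; V/T = const ⇒ T₂ = 570 K, V₂ = 16.7 L.
W = PΔV = 366×(16.7−18.3) kPa·L = -590 J.
ΔU = nCvΔT = 1.29×20.8×(570−625) = -1470 J.
Q = ΔU + W = nCpΔT = -2060 J.
Net over both steps: W = -590 J, Q = 5680 J, ΔU = 6270 J.

5680 J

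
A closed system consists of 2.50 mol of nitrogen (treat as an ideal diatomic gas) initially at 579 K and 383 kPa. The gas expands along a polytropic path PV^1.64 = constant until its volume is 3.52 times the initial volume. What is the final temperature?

259 K

V₁ = nRT₁/P₁ = 2.50×8.314×579/383 = 31.4 L.
Polytropic n=1.64: T₂ = T₁(V₁/V₂)^(n−1) = 579×(0.284)^0.64 = 259 K; P₂ = P₁(V₁/V₂)^n = 48.6 kPa.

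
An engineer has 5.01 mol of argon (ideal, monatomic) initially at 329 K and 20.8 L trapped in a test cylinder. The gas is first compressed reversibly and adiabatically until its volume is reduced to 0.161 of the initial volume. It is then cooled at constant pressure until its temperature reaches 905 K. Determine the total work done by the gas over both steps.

-57500 J

P₁ = nRT₁/V₁ = 5.01×8.314×329/20.8 = 659 kPa.
Step 1 — Adiabatic: TV^(γ−1) = const ⇒ T₂ = 329×(6.21)^0.667 = 1110 K; PV^γ = const ⇒ P₂ = 13800 kPa.
ΔU = nCvΔT = 5.01×12.5×(1110−329) = 48900 J.
Q = 0 for an adiabatic process, so W = −ΔU = -48900 J.
State after step 1: P = 13800 kPa, V = 3.35 L, T = 1110 K.
Step 2 — Isobaric: P stays 13800 kPa; V/T = const ⇒ T₂ = 905 K, V₂ = 2.73 L.
W = PΔV = 13800×(2.73−3.35) kPa·L = -8610 J.
ΔU = nCvΔT = 5.01×12.5×(905−1110) = -12900 J.
Q = ΔU + W = nCpΔT = -21500 J.
Net over both steps: W = -57500 J, Q = -21500 J, ΔU = 36000 J.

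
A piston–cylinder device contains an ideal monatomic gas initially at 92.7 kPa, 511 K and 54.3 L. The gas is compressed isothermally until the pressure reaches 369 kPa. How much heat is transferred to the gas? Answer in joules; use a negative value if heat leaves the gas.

n = P₁V₁/(RT₁) = 92.7×54.3/(8.314×511) = 1.18 mol.
Isothermal: T stays 511 K; PV = const ⇒ V₂ = 13.6 L, P₂ = 369 kPa.
ΔU = 0 (ideal gas, T constant).
W = nRT ln(V₂/V₁) = 1.18×8.314×511×ln(0.251) = -6950 J.
Q = ΔU + W = -6950 J.

-6950 J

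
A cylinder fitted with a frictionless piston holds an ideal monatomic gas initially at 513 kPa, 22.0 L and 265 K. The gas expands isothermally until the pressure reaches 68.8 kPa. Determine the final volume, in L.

Isothermal: T stays 265 K; PV = const ⇒ V₂ = 164 L, P₂ = 68.8 kPa.

164 L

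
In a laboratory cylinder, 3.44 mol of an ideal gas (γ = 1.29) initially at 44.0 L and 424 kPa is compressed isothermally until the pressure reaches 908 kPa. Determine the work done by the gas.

T₁ = P₁V₁/(nR) = 424×44.0/(3.44×8.314) = 652 K.
Isothermal: T stays 652 K; PV = const ⇒ V₂ = 20.5 L, P₂ = 908 kPa.
W = nRT ln(V₂/V₁) = 3.44×8.314×652×ln(0.467) = -14200 J.

-14200 J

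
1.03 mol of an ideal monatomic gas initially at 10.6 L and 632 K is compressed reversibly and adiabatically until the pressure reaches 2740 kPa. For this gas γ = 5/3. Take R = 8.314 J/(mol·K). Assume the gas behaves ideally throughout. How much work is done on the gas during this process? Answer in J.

7780 J

P₁ = nRT₁/V₁ = 1.03×8.314×632/10.6 = 511 kPa.
Adiabatic: T₂/T₁ = (P₂/P₁)^((γ−1)/γ) ⇒ T₂ = 632×(5.37)^0.400 = 1240 K; V₂ = 3.87 L.
ΔU = nCvΔT = 1.03×12.5×(1240−632) = 7780 J.
Q = 0 for an adiabatic process, so W = −ΔU = -7780 J.
Work done on the gas = −W_by = 7780 J.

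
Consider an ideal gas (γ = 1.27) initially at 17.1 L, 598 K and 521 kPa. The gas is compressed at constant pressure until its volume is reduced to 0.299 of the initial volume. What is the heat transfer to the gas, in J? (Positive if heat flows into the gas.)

n = P₁V₁/(RT₁) = 521×17.1/(8.314×598) = 1.79 mol.
Isobaric: P stays 521 kPa; V/T = const ⇒ T₂ = 179 K, V₂ = 5.11 L.
W = PΔV = 521×(5.11−17.1) kPa·L = -6250 J.
ΔU = nCvΔT = 1.79×30.8×(179−598) = -23100 J.
Q = ΔU + W = nCpΔT = -29400 J.

-29400 J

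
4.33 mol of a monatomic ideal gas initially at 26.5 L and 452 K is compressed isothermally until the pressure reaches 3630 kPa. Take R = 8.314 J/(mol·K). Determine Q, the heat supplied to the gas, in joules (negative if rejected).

-28900 J

P₁ = nRT₁/V₁ = 4.33×8.314×452/26.5 = 614 kPa.
Isothermal: T stays 452 K; PV = const ⇒ V₂ = 4.48 L, P₂ = 3630 kPa.
ΔU = 0 (ideal gas, T constant).
W = nRT ln(V₂/V₁) = 4.33×8.314×452×ln(0.169) = -28900 J.
Q = ΔU + W = -28900 J.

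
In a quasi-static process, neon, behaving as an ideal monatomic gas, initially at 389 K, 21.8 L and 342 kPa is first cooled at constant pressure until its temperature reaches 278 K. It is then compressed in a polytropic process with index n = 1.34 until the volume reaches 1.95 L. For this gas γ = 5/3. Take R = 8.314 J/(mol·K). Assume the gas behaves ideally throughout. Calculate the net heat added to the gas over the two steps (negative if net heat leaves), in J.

-13200 J

n = P₁V₁/(RT₁) = 342×21.8/(8.314×389) = 2.31 mol.
Step 1 — Isobaric: P stays 342 kPa; V/T = const ⇒ T₂ = 278 K, V₂ = 15.6 L.
W = PΔV = 342×(15.6−21.8) kPa·L = -2130 J.
ΔU = nCvΔT = 2.31×12.5×(278−389) = -3190 J.
Q = ΔU + W = nCpΔT = -5320 J.
State after step 1: P = 342 kPa, V = 15.6 L, T = 278 K.
Step 2 — Polytropic n=1.34: T₂ = T₁(V₁/V₂)^(n−1) = 278×(7.99)^0.34 = 564 K; P₂ = P₁(V₁/V₂)^n = 5540 kPa.
W = (P₁V₁−P₂V₂)/(n−1) = (342×15.6−5540×1.95)/0.34 = -16100 J.
ΔU = nCvΔT = 2.31×12.5×(564−278) = 8210 J.
Q = ΔU + W = -7890 J.
Net over both steps: W = -18200 J, Q = -13200 J, ΔU = 5020 J.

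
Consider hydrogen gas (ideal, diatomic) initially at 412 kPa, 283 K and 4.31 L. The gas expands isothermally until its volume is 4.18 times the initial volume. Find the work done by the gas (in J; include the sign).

n = P₁V₁/(RT₁) = 412×4.31/(8.314×283) = 0.755 mol.
Isothermal: T stays 283 K; PV = const ⇒ V₂ = 18.0 L, P₂ = 98.6 kPa.
W = nRT ln(V₂/V₁) = 0.755×8.314×283×ln(4.18) = 2540 J.

2540 J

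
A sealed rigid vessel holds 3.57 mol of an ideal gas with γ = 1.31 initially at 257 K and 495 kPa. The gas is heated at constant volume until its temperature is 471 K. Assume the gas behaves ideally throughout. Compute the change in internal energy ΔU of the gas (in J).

20500 J

V₁ = nRT₁/P₁ = 3.57×8.314×257/495 = 15.4 L.
Isochoric: V stays 15.4 L; P/T = const ⇒ T₂ = 471 K, P₂ = 907 kPa.
For an ideal gas ΔU = nCvΔT with Cv = R/(γ−1) = 26.8 J/(mol·K).
ΔU = 3.57×26.8×(471−257) = 20500 J.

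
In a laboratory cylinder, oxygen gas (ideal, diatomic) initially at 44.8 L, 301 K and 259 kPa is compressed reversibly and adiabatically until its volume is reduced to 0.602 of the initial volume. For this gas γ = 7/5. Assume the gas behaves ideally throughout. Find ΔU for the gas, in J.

n = P₁V₁/(RT₁) = 259×44.8/(8.314×301) = 4.64 mol.
Adiabatic: TV^(γ−1) = const ⇒ T₂ = 301×(1.66)^0.400 = 369 K; PV^γ = const ⇒ P₂ = 527 kPa.
For an ideal gas ΔU = nCvΔT with Cv = (5/2)R = 20.8 J/(mol·K).
ΔU = 4.64×20.8×(369−301) = 6530 J.

6530 J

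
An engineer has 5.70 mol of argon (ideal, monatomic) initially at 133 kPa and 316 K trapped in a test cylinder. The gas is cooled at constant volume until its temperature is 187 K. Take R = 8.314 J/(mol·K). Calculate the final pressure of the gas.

V₁ = nRT₁/P₁ = 5.70×8.314×316/133 = 113 L.
Isochoric: V stays 113 L; P/T = const ⇒ T₂ = 187 K, P₂ = 78.7 kPa.

78.7 kPa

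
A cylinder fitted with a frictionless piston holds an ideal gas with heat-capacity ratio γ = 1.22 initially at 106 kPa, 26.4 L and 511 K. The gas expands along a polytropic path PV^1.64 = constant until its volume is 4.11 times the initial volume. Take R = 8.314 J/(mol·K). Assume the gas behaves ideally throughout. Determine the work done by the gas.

n = P₁V₁/(RT₁) = 106×26.4/(8.314×511) = 0.659 mol.
Polytropic n=1.64: T₂ = T₁(V₁/V₂)^(n−1) = 511×(0.243)^0.64 = 207 K; P₂ = P₁(V₁/V₂)^n = 10.4 kPa.
W = (P₁V₁−P₂V₂)/(n−1) = (106×26.4−10.4×109)/0.64 = 2600 J.

2600 J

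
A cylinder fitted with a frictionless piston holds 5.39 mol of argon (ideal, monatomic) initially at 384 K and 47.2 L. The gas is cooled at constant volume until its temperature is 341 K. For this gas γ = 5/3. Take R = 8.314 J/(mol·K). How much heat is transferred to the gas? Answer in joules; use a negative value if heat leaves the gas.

-2890 J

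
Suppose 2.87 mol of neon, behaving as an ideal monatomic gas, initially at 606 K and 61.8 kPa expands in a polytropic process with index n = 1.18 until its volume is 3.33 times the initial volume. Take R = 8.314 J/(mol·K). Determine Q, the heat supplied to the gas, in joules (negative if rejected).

V₁ = nRT₁/P₁ = 2.87×8.314×606/61.8 = 234 L.
Polytropic n=1.18: T₂ = T₁(V₁/V₂)^(n−1) = 606×(0.300)^0.18 = 488 K; P₂ = P₁(V₁/V₂)^n = 14.9 kPa.
W = (P₁V₁−P₂V₂)/(n−1) = (61.8×234−14.9×779)/0.18 = 15600 J.
ΔU = nCvΔT = 2.87×12.5×(488−606) = -4220 J.
Q = ΔU + W = 11400 J.

11400 J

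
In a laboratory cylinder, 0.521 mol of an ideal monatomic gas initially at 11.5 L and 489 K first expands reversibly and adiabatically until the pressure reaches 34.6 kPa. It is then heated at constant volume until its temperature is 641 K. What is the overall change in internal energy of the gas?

P₁ = nRT₁/V₁ = 0.521×8.314×489/11.5 = 184 kPa.
Step 1 — Adiabatic: T₂/T₁ = (P₂/P₁)^((γ−1)/γ) ⇒ T₂ = 489×(0.188)^0.400 = 251 K; V₂ = 31.4 L.
ΔU = nCvΔT = 0.521×12.5×(251−489) = -1550 J.
Q = 0 for an adiabatic process, so W = −ΔU = 1550 J.
State after step 1: P = 34.6 kPa, V = 31.4 L, T = 251 K.
Step 2 — Isochoric: V stays 31.4 L; P/T = const ⇒ T₂ = 641 K, P₂ = 88.5 kPa.
W = 0 (no volume change).
ΔU = nCvΔT = 0.521×12.5×(641−251) = 2540 J.
Q = ΔU = 2540 J.
Net over both steps: W = 1550 J, Q = 2540 J, ΔU = 988 J.

988 J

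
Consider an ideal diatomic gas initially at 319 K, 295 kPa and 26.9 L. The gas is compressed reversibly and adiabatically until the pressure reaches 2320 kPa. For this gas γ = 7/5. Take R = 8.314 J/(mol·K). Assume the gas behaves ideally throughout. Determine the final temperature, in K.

Adiabatic: T₂/T₁ = (P₂/P₁)^((γ−1)/γ) ⇒ T₂ = 319×(7.86)^0.286 = 575 K; V₂ = 6.17 L.

575 K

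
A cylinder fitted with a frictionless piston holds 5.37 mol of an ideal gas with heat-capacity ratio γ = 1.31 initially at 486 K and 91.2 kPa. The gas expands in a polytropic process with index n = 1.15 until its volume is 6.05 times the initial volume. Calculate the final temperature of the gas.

371 K

V₁ = nRT₁/P₁ = 5.37×8.314×486/91.2 = 238 L.
Polytropic n=1.15: T₂ = T₁(V₁/V₂)^(n−1) = 486×(0.165)^0.15 = 371 K; P₂ = P₁(V₁/V₂)^n = 11.5 kPa.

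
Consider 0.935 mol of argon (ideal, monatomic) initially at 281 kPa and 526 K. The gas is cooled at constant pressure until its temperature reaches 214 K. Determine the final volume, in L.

5.92 L

V₁ = nRT₁/P₁ = 0.935×8.314×526/281 = 14.6 L.
Isobaric: P stays 281 kPa; V/T = const ⇒ T₂ = 214 K, V₂ = 5.92 L.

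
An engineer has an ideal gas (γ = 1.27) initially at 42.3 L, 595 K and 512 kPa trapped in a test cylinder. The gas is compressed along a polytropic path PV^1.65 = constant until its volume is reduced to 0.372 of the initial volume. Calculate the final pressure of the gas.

2620 kPa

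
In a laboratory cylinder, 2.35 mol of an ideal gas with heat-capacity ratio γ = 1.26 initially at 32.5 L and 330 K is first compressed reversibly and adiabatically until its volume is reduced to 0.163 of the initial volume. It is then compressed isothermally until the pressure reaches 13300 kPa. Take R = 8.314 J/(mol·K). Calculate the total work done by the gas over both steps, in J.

-34800 J

P₁ = nRT₁/V₁ = 2.35×8.314×330/32.5 = 198 kPa.
Step 1 — Adiabatic: TV^(γ−1) = const ⇒ T₂ = 330×(6.13)^0.260 = 529 K; PV^γ = const ⇒ P₂ = 1950 kPa.
ΔU = nCvΔT = 2.35×32.0×(529−330) = 14900 J.
Q = 0 for an adiabatic process, so W = −ΔU = -14900 J.
State after step 1: P = 1950 kPa, V = 5.30 L, T = 529 K.
Step 2 — Isothermal: T stays 529 K; PV = const ⇒ V₂ = 0.777 L, P₂ = 13300 kPa.
ΔU = 0 (ideal gas, T constant).
W = nRT ln(V₂/V₁) = 2.35×8.314×529×ln(0.147) = -19800 J.
Q = ΔU + W = -19800 J.
Net over both steps: W = -34800 J, Q = -19800 J, ΔU = 14900 J.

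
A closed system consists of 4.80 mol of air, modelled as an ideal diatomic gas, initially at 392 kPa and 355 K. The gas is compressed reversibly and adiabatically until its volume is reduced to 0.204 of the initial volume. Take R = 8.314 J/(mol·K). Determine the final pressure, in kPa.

V₁ = nRT₁/P₁ = 4.80×8.314×355/392 = 36.1 L.
Adiabatic: TV^(γ−1) = const ⇒ T₂ = 355×(4.90)^0.400 = 670 K; PV^γ = const ⇒ P₂ = 3630 kPa.

3630 kPa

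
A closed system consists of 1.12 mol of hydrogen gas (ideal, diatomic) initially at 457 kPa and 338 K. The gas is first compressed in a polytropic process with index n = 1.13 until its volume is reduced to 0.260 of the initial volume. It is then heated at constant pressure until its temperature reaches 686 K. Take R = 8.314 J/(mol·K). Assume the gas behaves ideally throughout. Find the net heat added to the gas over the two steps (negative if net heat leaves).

V₁ = nRT₁/P₁ = 1.12×8.314×338/457 = 6.89 L.
Step 1 — Polytropic n=1.13: T₂ = T₁(V₁/V₂)^(n−1) = 338×(3.85)^0.13 = 403 K; P₂ = P₁(V₁/V₂)^n = 2090 kPa.
W = (P₁V₁−P₂V₂)/(n−1) = (457×6.89−2090×1.79)/0.13 = -4630 J.
ΔU = nCvΔT = 1.12×20.8×(403−338) = 1510 J.
Q = ΔU + W = -3130 J.
State after step 1: P = 2090 kPa, V = 1.79 L, T = 403 K.
Step 2 — Isobaric: P stays 2090 kPa; V/T = const ⇒ T₂ = 686 K, V₂ = 3.05 L.
W = PΔV = 2090×(3.05−1.79) kPa·L = 2640 J.
ΔU = nCvΔT = 1.12×20.8×(686−403) = 6600 J.
Q = ΔU + W = nCpΔT = 9230 J.
Net over both steps: W = -2000 J, Q = 6110 J, ΔU = 8100 J.

6110 J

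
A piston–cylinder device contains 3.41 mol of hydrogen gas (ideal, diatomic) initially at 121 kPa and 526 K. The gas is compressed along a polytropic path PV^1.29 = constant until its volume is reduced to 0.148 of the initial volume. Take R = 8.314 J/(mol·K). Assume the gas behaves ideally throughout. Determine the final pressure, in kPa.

1420 kPa

V₁ = nRT₁/P₁ = 3.41×8.314×526/121 = 123 L.
Polytropic n=1.29: T₂ = T₁(V₁/V₂)^(n−1) = 526×(6.76)^0.29 = 915 K; P₂ = P₁(V₁/V₂)^n = 1420 kPa.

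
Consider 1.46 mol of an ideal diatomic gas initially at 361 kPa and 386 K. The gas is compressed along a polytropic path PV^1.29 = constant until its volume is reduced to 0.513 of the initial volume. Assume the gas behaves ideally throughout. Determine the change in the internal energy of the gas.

2500 J

V₁ = nRT₁/P₁ = 1.46×8.314×386/361 = 13.0 L.
Polytropic n=1.29: T₂ = T₁(V₁/V₂)^(n−1) = 386×(1.95)^0.29 = 468 K; P₂ = P₁(V₁/V₂)^n = 854 kPa.
For an ideal gas ΔU = nCvΔT with Cv = (5/2)R = 20.8 J/(mol·K).
ΔU = 1.46×20.8×(468−386) = 2500 J.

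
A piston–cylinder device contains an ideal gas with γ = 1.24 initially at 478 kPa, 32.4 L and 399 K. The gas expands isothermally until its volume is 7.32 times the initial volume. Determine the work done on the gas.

n = P₁V₁/(RT₁) = 478×32.4/(8.314×399) = 4.67 mol.
Isothermal: T stays 399 K; PV = const ⇒ V₂ = 237 L, P₂ = 65.3 kPa.
W = nRT ln(V₂/V₁) = 4.67×8.314×399×ln(7.32) = 30800 J.
Work done on the gas = −W_by = -30800 J.

-30800 J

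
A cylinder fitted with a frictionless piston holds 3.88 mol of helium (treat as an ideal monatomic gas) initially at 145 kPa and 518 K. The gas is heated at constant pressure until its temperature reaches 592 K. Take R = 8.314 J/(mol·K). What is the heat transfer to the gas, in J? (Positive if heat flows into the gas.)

V₁ = nRT₁/P₁ = 3.88×8.314×518/145 = 115 L.
Isobaric: P stays 145 kPa; V/T = const ⇒ T₂ = 592 K, V₂ = 132 L.
W = PΔV = 145×(132−115) kPa·L = 2390 J.
ΔU = nCvΔT = 3.88×12.5×(592−518) = 3580 J.
Q = ΔU + W = nCpΔT = 5970 J.

5970 J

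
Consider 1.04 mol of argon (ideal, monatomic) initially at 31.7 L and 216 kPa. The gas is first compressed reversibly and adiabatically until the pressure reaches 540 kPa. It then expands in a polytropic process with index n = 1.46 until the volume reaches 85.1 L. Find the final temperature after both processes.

563 K

T₁ = P₁V₁/(nR) = 216×31.7/(1.04×8.314) = 792 K.
Step 1 — Adiabatic: T₂/T₁ = (P₂/P₁)^((γ−1)/γ) ⇒ T₂ = 792×(2.50)^0.400 = 1140 K; V₂ = 18.3 L.
ΔU = nCvΔT = 1.04×12.5×(1140−792) = 4550 J.
Q = 0 for an adiabatic process, so W = −ΔU = -4550 J.
State after step 1: P = 540 kPa, V = 18.3 L, T = 1140 K.
Step 2 — Polytropic n=1.46: T₂ = T₁(V₁/V₂)^(n−1) = 1140×(0.215)^0.46 = 563 K; P₂ = P₁(V₁/V₂)^n = 57.2 kPa.
W = (P₁V₁−P₂V₂)/(n−1) = (540×18.3−57.2×85.1)/0.46 = 10900 J.
ΔU = nCvΔT = 1.04×12.5×(563−1140) = -7510 J.
Q = ΔU + W = 3370 J.
Net over both steps: W = 6340 J, Q = 3370 J, ΔU = -2960 J.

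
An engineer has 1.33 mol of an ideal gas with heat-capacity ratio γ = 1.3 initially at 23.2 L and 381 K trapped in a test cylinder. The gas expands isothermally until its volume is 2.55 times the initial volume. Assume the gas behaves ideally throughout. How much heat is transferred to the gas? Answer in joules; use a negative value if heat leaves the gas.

3940 J

P₁ = nRT₁/V₁ = 1.33×8.314×381/23.2 = 182 kPa.
Isothermal: T stays 381 K; PV = const ⇒ V₂ = 59.2 L, P₂ = 71.2 kPa.
ΔU = 0 (ideal gas, T constant).
W = nRT ln(V₂/V₁) = 1.33×8.314×381×ln(2.55) = 3940 J.
Q = ΔU + W = 3940 J.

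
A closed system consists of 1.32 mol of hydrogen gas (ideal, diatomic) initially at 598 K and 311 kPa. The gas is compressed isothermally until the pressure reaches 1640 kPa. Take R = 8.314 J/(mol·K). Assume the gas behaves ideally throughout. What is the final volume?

4.00 L

V₁ = nRT₁/P₁ = 1.32×8.314×598/311 = 21.1 L.
Isothermal: T stays 598 K; PV = const ⇒ V₂ = 4.00 L, P₂ = 1640 kPa.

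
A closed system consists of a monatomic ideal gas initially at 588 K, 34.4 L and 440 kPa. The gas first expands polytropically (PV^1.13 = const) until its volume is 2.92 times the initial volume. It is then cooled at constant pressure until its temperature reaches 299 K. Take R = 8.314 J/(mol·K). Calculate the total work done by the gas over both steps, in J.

9670 J

n = P₁V₁/(RT₁) = 440×34.4/(8.314×588) = 3.10 mol.
Step 1 — Polytropic n=1.13: T₂ = T₁(V₁/V₂)^(n−1) = 588×(0.342)^0.13 = 512 K; P₂ = P₁(V₁/V₂)^n = 131 kPa.
W = (P₁V₁−P₂V₂)/(n−1) = (440×34.4−131×100)/0.13 = 15100 J.
ΔU = nCvΔT = 3.10×12.5×(512−588) = -2950 J.
Q = ΔU + W = 12200 J.
State after step 1: P = 131 kPa, V = 100 L, T = 512 K.
Step 2 — Isobaric: P stays 131 kPa; V/T = const ⇒ T₂ = 299 K, V₂ = 58.7 L.
W = PΔV = 131×(58.7−100) kPa·L = -5470 J.
ΔU = nCvΔT = 3.10×12.5×(299−512) = -8210 J.
Q = ΔU + W = nCpΔT = -13700 J.
Net over both steps: W = 9670 J, Q = -1490 J, ΔU = -11200 J.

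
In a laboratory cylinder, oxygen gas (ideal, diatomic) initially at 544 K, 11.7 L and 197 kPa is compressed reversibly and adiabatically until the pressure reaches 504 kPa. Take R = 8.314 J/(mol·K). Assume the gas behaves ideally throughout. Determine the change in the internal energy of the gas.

1770 J

n = P₁V₁/(RT₁) = 197×11.7/(8.314×544) = 0.510 mol.
Adiabatic: T₂/T₁ = (P₂/P₁)^((γ−1)/γ) ⇒ T₂ = 544×(2.56)^0.286 = 711 K; V₂ = 5.98 L.
For an ideal gas ΔU = nCvΔT with Cv = (5/2)R = 20.8 J/(mol·K).
ΔU = 0.510×20.8×(711−544) = 1770 J.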